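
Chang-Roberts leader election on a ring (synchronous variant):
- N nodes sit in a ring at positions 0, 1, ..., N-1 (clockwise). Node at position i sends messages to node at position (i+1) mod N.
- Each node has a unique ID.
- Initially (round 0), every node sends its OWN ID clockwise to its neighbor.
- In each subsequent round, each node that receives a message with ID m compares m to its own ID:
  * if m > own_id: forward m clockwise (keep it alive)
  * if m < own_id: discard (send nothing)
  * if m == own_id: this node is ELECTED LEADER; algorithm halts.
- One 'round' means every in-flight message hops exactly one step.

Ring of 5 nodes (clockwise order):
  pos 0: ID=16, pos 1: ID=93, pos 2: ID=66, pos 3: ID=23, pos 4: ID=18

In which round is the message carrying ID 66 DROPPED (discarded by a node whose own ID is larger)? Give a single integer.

Round 1: pos1(id93) recv 16: drop; pos2(id66) recv 93: fwd; pos3(id23) recv 66: fwd; pos4(id18) recv 23: fwd; pos0(id16) recv 18: fwd
Round 2: pos3(id23) recv 93: fwd; pos4(id18) recv 66: fwd; pos0(id16) recv 23: fwd; pos1(id93) recv 18: drop
Round 3: pos4(id18) recv 93: fwd; pos0(id16) recv 66: fwd; pos1(id93) recv 23: drop
Round 4: pos0(id16) recv 93: fwd; pos1(id93) recv 66: drop
Round 5: pos1(id93) recv 93: ELECTED
Message ID 66 originates at pos 2; dropped at pos 1 in round 4

Answer: 4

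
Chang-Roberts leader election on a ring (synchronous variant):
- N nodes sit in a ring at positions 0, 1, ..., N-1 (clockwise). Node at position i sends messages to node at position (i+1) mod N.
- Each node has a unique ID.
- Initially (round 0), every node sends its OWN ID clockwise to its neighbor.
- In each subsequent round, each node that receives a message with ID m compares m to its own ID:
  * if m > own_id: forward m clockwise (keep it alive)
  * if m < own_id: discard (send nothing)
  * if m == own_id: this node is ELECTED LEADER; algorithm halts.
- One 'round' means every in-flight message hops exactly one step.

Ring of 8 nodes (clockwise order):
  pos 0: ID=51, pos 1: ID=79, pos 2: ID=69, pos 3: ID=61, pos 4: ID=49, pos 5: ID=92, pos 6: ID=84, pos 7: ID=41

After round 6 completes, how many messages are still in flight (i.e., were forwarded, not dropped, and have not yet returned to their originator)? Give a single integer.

Answer: 2

Derivation:
Round 1: pos1(id79) recv 51: drop; pos2(id69) recv 79: fwd; pos3(id61) recv 69: fwd; pos4(id49) recv 61: fwd; pos5(id92) recv 49: drop; pos6(id84) recv 92: fwd; pos7(id41) recv 84: fwd; pos0(id51) recv 41: drop
Round 2: pos3(id61) recv 79: fwd; pos4(id49) recv 69: fwd; pos5(id92) recv 61: drop; pos7(id41) recv 92: fwd; pos0(id51) recv 84: fwd
Round 3: pos4(id49) recv 79: fwd; pos5(id92) recv 69: drop; pos0(id51) recv 92: fwd; pos1(id79) recv 84: fwd
Round 4: pos5(id92) recv 79: drop; pos1(id79) recv 92: fwd; pos2(id69) recv 84: fwd
Round 5: pos2(id69) recv 92: fwd; pos3(id61) recv 84: fwd
Round 6: pos3(id61) recv 92: fwd; pos4(id49) recv 84: fwd
After round 6: 2 messages still in flight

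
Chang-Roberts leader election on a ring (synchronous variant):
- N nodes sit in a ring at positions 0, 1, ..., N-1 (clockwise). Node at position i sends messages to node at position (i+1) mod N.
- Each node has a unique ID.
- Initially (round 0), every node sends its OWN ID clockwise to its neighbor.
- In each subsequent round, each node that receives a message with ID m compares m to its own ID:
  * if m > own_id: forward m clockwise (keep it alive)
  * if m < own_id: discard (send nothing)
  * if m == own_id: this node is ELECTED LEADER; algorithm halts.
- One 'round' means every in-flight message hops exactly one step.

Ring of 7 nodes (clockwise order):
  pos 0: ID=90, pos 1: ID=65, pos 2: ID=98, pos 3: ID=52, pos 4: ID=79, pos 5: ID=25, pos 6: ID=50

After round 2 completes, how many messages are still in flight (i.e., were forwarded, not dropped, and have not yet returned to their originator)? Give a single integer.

Answer: 2

Derivation:
Round 1: pos1(id65) recv 90: fwd; pos2(id98) recv 65: drop; pos3(id52) recv 98: fwd; pos4(id79) recv 52: drop; pos5(id25) recv 79: fwd; pos6(id50) recv 25: drop; pos0(id90) recv 50: drop
Round 2: pos2(id98) recv 90: drop; pos4(id79) recv 98: fwd; pos6(id50) recv 79: fwd
After round 2: 2 messages still in flight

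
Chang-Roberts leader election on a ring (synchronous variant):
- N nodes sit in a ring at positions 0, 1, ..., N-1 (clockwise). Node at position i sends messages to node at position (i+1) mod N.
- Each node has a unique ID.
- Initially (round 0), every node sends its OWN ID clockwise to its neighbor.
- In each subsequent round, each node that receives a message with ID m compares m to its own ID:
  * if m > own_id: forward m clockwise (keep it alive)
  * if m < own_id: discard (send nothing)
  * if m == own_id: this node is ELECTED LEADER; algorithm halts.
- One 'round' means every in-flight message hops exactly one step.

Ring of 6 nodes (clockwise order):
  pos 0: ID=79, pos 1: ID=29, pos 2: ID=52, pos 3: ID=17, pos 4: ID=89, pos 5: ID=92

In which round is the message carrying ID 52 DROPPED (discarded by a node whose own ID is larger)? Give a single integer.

Answer: 2

Derivation:
Round 1: pos1(id29) recv 79: fwd; pos2(id52) recv 29: drop; pos3(id17) recv 52: fwd; pos4(id89) recv 17: drop; pos5(id92) recv 89: drop; pos0(id79) recv 92: fwd
Round 2: pos2(id52) recv 79: fwd; pos4(id89) recv 52: drop; pos1(id29) recv 92: fwd
Round 3: pos3(id17) recv 79: fwd; pos2(id52) recv 92: fwd
Round 4: pos4(id89) recv 79: drop; pos3(id17) recv 92: fwd
Round 5: pos4(id89) recv 92: fwd
Round 6: pos5(id92) recv 92: ELECTED
Message ID 52 originates at pos 2; dropped at pos 4 in round 2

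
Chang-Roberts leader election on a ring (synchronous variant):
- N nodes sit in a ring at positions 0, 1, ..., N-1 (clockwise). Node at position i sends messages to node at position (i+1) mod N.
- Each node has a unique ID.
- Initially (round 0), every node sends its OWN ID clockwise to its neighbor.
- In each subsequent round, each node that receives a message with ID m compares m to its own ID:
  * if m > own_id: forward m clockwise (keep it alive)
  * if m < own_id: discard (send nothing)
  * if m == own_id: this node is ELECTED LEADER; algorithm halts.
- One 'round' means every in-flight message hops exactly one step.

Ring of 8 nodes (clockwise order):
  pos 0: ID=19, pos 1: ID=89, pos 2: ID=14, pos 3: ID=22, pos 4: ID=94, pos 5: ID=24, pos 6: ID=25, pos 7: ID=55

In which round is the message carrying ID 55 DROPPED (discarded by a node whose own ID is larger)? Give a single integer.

Answer: 2

Derivation:
Round 1: pos1(id89) recv 19: drop; pos2(id14) recv 89: fwd; pos3(id22) recv 14: drop; pos4(id94) recv 22: drop; pos5(id24) recv 94: fwd; pos6(id25) recv 24: drop; pos7(id55) recv 25: drop; pos0(id19) recv 55: fwd
Round 2: pos3(id22) recv 89: fwd; pos6(id25) recv 94: fwd; pos1(id89) recv 55: drop
Round 3: pos4(id94) recv 89: drop; pos7(id55) recv 94: fwd
Round 4: pos0(id19) recv 94: fwd
Round 5: pos1(id89) recv 94: fwd
Round 6: pos2(id14) recv 94: fwd
Round 7: pos3(id22) recv 94: fwd
Round 8: pos4(id94) recv 94: ELECTED
Message ID 55 originates at pos 7; dropped at pos 1 in round 2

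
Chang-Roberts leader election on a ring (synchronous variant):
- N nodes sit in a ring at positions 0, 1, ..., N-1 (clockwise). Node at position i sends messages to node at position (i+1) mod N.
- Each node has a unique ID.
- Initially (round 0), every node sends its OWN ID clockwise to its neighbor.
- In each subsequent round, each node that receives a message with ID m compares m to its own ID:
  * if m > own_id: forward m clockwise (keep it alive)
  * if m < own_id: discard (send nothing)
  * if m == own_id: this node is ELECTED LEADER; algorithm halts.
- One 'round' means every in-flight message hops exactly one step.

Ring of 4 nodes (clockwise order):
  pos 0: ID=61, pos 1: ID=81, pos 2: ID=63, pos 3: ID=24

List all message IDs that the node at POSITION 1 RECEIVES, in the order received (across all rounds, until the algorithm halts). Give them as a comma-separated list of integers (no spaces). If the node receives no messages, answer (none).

Answer: 61,63,81

Derivation:
Round 1: pos1(id81) recv 61: drop; pos2(id63) recv 81: fwd; pos3(id24) recv 63: fwd; pos0(id61) recv 24: drop
Round 2: pos3(id24) recv 81: fwd; pos0(id61) recv 63: fwd
Round 3: pos0(id61) recv 81: fwd; pos1(id81) recv 63: drop
Round 4: pos1(id81) recv 81: ELECTED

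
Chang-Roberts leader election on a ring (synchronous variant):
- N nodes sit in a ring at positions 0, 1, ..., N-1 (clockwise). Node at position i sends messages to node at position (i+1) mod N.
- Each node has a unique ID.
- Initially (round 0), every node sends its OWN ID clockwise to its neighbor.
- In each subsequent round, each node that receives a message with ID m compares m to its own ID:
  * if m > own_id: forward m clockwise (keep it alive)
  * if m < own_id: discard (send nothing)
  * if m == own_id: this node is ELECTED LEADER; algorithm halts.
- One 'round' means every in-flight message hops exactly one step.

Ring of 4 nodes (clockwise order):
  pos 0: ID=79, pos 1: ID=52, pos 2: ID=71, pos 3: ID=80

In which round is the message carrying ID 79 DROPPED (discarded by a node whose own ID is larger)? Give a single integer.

Answer: 3

Derivation:
Round 1: pos1(id52) recv 79: fwd; pos2(id71) recv 52: drop; pos3(id80) recv 71: drop; pos0(id79) recv 80: fwd
Round 2: pos2(id71) recv 79: fwd; pos1(id52) recv 80: fwd
Round 3: pos3(id80) recv 79: drop; pos2(id71) recv 80: fwd
Round 4: pos3(id80) recv 80: ELECTED
Message ID 79 originates at pos 0; dropped at pos 3 in round 3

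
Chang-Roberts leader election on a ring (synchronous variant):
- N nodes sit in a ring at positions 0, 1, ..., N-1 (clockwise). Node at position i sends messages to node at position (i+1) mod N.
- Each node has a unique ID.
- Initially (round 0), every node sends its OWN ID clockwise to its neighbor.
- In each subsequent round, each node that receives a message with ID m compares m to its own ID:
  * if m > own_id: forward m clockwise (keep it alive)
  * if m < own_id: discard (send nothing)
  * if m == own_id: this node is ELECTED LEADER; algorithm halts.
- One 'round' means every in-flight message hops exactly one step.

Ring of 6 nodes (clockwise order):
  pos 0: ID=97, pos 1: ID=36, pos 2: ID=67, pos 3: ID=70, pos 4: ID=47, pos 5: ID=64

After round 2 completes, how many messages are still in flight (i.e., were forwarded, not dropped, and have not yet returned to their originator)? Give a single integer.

Round 1: pos1(id36) recv 97: fwd; pos2(id67) recv 36: drop; pos3(id70) recv 67: drop; pos4(id47) recv 70: fwd; pos5(id64) recv 47: drop; pos0(id97) recv 64: drop
Round 2: pos2(id67) recv 97: fwd; pos5(id64) recv 70: fwd
After round 2: 2 messages still in flight

Answer: 2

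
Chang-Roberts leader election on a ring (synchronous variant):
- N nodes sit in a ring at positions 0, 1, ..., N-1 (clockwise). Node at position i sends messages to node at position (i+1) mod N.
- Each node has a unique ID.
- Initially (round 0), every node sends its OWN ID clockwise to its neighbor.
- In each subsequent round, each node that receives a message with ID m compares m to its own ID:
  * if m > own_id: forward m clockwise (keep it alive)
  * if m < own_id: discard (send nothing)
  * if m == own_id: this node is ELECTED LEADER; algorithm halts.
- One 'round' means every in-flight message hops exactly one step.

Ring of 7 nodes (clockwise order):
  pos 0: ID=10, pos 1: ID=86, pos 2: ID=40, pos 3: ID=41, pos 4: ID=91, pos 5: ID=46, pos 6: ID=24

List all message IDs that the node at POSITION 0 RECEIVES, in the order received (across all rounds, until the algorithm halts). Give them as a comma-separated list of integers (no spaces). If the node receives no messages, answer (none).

Answer: 24,46,91

Derivation:
Round 1: pos1(id86) recv 10: drop; pos2(id40) recv 86: fwd; pos3(id41) recv 40: drop; pos4(id91) recv 41: drop; pos5(id46) recv 91: fwd; pos6(id24) recv 46: fwd; pos0(id10) recv 24: fwd
Round 2: pos3(id41) recv 86: fwd; pos6(id24) recv 91: fwd; pos0(id10) recv 46: fwd; pos1(id86) recv 24: drop
Round 3: pos4(id91) recv 86: drop; pos0(id10) recv 91: fwd; pos1(id86) recv 46: drop
Round 4: pos1(id86) recv 91: fwd
Round 5: pos2(id40) recv 91: fwd
Round 6: pos3(id41) recv 91: fwd
Round 7: pos4(id91) recv 91: ELECTED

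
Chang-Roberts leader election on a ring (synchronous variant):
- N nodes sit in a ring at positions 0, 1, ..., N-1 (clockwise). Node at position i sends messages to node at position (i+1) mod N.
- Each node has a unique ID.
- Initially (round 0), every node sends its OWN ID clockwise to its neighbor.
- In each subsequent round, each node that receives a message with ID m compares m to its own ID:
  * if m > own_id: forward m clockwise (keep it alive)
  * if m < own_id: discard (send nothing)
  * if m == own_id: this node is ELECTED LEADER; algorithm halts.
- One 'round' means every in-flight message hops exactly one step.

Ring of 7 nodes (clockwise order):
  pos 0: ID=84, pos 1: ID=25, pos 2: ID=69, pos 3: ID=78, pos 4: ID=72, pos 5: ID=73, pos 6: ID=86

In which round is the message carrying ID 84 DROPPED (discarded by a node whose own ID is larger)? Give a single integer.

Round 1: pos1(id25) recv 84: fwd; pos2(id69) recv 25: drop; pos3(id78) recv 69: drop; pos4(id72) recv 78: fwd; pos5(id73) recv 72: drop; pos6(id86) recv 73: drop; pos0(id84) recv 86: fwd
Round 2: pos2(id69) recv 84: fwd; pos5(id73) recv 78: fwd; pos1(id25) recv 86: fwd
Round 3: pos3(id78) recv 84: fwd; pos6(id86) recv 78: drop; pos2(id69) recv 86: fwd
Round 4: pos4(id72) recv 84: fwd; pos3(id78) recv 86: fwd
Round 5: pos5(id73) recv 84: fwd; pos4(id72) recv 86: fwd
Round 6: pos6(id86) recv 84: drop; pos5(id73) recv 86: fwd
Round 7: pos6(id86) recv 86: ELECTED
Message ID 84 originates at pos 0; dropped at pos 6 in round 6

Answer: 6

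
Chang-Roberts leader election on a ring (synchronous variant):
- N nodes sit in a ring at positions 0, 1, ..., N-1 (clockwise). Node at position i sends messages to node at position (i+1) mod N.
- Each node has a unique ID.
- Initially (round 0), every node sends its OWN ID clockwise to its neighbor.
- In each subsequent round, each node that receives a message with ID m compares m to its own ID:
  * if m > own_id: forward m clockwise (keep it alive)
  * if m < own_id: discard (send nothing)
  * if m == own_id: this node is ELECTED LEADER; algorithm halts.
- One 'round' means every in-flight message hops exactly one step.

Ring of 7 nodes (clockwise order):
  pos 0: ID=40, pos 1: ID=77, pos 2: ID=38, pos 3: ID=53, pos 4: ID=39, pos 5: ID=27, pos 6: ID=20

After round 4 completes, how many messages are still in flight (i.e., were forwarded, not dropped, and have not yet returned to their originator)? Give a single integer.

Answer: 2

Derivation:
Round 1: pos1(id77) recv 40: drop; pos2(id38) recv 77: fwd; pos3(id53) recv 38: drop; pos4(id39) recv 53: fwd; pos5(id27) recv 39: fwd; pos6(id20) recv 27: fwd; pos0(id40) recv 20: drop
Round 2: pos3(id53) recv 77: fwd; pos5(id27) recv 53: fwd; pos6(id20) recv 39: fwd; pos0(id40) recv 27: drop
Round 3: pos4(id39) recv 77: fwd; pos6(id20) recv 53: fwd; pos0(id40) recv 39: drop
Round 4: pos5(id27) recv 77: fwd; pos0(id40) recv 53: fwd
After round 4: 2 messages still in flight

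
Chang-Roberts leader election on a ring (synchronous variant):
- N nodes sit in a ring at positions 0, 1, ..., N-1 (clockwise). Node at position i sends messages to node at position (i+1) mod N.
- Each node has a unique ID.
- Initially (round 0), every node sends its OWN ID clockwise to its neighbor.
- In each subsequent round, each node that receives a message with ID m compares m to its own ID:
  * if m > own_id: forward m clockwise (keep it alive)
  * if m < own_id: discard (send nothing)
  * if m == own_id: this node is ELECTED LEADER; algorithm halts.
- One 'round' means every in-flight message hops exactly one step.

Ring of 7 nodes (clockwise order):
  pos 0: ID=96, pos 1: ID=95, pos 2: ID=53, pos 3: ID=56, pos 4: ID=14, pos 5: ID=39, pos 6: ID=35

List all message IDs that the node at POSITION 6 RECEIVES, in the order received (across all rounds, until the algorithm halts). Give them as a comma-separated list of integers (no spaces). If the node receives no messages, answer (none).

Round 1: pos1(id95) recv 96: fwd; pos2(id53) recv 95: fwd; pos3(id56) recv 53: drop; pos4(id14) recv 56: fwd; pos5(id39) recv 14: drop; pos6(id35) recv 39: fwd; pos0(id96) recv 35: drop
Round 2: pos2(id53) recv 96: fwd; pos3(id56) recv 95: fwd; pos5(id39) recv 56: fwd; pos0(id96) recv 39: drop
Round 3: pos3(id56) recv 96: fwd; pos4(id14) recv 95: fwd; pos6(id35) recv 56: fwd
Round 4: pos4(id14) recv 96: fwd; pos5(id39) recv 95: fwd; pos0(id96) recv 56: drop
Round 5: pos5(id39) recv 96: fwd; pos6(id35) recv 95: fwd
Round 6: pos6(id35) recv 96: fwd; pos0(id96) recv 95: drop
Round 7: pos0(id96) recv 96: ELECTED

Answer: 39,56,95,96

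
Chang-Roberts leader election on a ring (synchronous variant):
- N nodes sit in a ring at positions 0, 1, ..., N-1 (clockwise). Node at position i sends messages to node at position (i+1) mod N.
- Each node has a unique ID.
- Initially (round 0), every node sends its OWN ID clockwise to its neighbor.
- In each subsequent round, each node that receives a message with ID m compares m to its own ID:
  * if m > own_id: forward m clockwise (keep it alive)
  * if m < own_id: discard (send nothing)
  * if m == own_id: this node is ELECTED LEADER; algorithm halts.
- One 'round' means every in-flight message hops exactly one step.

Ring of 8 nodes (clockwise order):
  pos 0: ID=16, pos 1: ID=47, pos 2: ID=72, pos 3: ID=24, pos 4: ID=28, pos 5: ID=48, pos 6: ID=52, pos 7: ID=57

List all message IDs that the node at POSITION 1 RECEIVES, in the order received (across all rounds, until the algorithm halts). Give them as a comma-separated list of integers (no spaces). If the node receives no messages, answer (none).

Answer: 16,57,72

Derivation:
Round 1: pos1(id47) recv 16: drop; pos2(id72) recv 47: drop; pos3(id24) recv 72: fwd; pos4(id28) recv 24: drop; pos5(id48) recv 28: drop; pos6(id52) recv 48: drop; pos7(id57) recv 52: drop; pos0(id16) recv 57: fwd
Round 2: pos4(id28) recv 72: fwd; pos1(id47) recv 57: fwd
Round 3: pos5(id48) recv 72: fwd; pos2(id72) recv 57: drop
Round 4: pos6(id52) recv 72: fwd
Round 5: pos7(id57) recv 72: fwd
Round 6: pos0(id16) recv 72: fwd
Round 7: pos1(id47) recv 72: fwd
Round 8: pos2(id72) recv 72: ELECTED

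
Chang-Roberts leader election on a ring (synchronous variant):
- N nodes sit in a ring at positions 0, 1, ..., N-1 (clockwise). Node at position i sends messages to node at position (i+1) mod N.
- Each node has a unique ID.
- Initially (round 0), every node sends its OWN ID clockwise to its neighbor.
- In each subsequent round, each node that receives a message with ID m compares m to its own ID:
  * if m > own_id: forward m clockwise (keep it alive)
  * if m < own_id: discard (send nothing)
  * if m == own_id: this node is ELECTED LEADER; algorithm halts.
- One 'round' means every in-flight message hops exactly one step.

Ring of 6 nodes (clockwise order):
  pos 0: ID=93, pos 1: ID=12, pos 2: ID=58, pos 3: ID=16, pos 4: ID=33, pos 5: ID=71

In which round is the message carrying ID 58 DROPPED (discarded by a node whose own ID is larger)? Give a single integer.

Answer: 3

Derivation:
Round 1: pos1(id12) recv 93: fwd; pos2(id58) recv 12: drop; pos3(id16) recv 58: fwd; pos4(id33) recv 16: drop; pos5(id71) recv 33: drop; pos0(id93) recv 71: drop
Round 2: pos2(id58) recv 93: fwd; pos4(id33) recv 58: fwd
Round 3: pos3(id16) recv 93: fwd; pos5(id71) recv 58: drop
Round 4: pos4(id33) recv 93: fwd
Round 5: pos5(id71) recv 93: fwd
Round 6: pos0(id93) recv 93: ELECTED
Message ID 58 originates at pos 2; dropped at pos 5 in round 3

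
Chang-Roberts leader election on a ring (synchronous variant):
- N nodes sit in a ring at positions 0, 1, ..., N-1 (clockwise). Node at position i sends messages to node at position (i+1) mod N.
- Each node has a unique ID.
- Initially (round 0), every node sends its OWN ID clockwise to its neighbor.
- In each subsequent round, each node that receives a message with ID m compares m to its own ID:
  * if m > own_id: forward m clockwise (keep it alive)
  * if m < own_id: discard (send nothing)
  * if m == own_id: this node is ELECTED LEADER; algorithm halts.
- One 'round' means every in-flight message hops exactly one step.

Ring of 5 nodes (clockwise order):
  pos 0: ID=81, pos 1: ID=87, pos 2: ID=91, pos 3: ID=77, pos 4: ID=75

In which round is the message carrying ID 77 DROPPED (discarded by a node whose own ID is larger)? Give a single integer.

Answer: 2

Derivation:
Round 1: pos1(id87) recv 81: drop; pos2(id91) recv 87: drop; pos3(id77) recv 91: fwd; pos4(id75) recv 77: fwd; pos0(id81) recv 75: drop
Round 2: pos4(id75) recv 91: fwd; pos0(id81) recv 77: drop
Round 3: pos0(id81) recv 91: fwd
Round 4: pos1(id87) recv 91: fwd
Round 5: pos2(id91) recv 91: ELECTED
Message ID 77 originates at pos 3; dropped at pos 0 in round 2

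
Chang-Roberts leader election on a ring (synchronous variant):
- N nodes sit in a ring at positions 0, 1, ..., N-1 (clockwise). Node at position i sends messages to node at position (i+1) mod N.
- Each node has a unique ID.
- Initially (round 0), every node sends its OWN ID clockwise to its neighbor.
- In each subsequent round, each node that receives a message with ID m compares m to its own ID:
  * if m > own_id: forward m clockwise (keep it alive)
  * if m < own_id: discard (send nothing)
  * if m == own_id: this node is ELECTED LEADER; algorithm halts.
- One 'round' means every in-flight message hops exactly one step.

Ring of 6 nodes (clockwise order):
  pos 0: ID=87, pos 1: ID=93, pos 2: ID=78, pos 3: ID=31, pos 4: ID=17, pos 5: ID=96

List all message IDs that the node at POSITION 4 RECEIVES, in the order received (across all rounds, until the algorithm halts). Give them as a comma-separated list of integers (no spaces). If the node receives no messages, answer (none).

Answer: 31,78,93,96

Derivation:
Round 1: pos1(id93) recv 87: drop; pos2(id78) recv 93: fwd; pos3(id31) recv 78: fwd; pos4(id17) recv 31: fwd; pos5(id96) recv 17: drop; pos0(id87) recv 96: fwd
Round 2: pos3(id31) recv 93: fwd; pos4(id17) recv 78: fwd; pos5(id96) recv 31: drop; pos1(id93) recv 96: fwd
Round 3: pos4(id17) recv 93: fwd; pos5(id96) recv 78: drop; pos2(id78) recv 96: fwd
Round 4: pos5(id96) recv 93: drop; pos3(id31) recv 96: fwd
Round 5: pos4(id17) recv 96: fwd
Round 6: pos5(id96) recv 96: ELECTED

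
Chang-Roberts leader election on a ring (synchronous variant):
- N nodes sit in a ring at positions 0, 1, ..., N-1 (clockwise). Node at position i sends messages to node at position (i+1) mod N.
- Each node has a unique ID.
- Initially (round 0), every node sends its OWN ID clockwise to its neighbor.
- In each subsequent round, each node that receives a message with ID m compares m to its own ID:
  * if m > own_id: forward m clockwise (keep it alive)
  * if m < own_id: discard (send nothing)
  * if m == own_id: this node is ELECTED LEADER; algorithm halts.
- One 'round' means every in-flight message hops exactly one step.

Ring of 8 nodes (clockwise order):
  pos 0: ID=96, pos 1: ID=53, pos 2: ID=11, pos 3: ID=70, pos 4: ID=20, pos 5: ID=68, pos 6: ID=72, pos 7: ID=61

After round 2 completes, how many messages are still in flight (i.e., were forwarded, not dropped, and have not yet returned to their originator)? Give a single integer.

Answer: 2

Derivation:
Round 1: pos1(id53) recv 96: fwd; pos2(id11) recv 53: fwd; pos3(id70) recv 11: drop; pos4(id20) recv 70: fwd; pos5(id68) recv 20: drop; pos6(id72) recv 68: drop; pos7(id61) recv 72: fwd; pos0(id96) recv 61: drop
Round 2: pos2(id11) recv 96: fwd; pos3(id70) recv 53: drop; pos5(id68) recv 70: fwd; pos0(id96) recv 72: drop
After round 2: 2 messages still in flight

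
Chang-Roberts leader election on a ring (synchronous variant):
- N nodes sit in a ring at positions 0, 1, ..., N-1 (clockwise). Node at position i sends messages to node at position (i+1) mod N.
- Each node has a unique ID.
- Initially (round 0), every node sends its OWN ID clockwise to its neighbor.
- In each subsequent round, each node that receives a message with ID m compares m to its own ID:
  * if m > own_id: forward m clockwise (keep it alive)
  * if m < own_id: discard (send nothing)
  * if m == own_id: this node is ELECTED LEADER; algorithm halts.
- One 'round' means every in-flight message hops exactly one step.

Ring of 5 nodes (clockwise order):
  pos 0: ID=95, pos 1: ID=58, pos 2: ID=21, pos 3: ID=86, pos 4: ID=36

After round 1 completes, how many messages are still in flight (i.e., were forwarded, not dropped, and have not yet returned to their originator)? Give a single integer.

Answer: 3

Derivation:
Round 1: pos1(id58) recv 95: fwd; pos2(id21) recv 58: fwd; pos3(id86) recv 21: drop; pos4(id36) recv 86: fwd; pos0(id95) recv 36: drop
After round 1: 3 messages still in flight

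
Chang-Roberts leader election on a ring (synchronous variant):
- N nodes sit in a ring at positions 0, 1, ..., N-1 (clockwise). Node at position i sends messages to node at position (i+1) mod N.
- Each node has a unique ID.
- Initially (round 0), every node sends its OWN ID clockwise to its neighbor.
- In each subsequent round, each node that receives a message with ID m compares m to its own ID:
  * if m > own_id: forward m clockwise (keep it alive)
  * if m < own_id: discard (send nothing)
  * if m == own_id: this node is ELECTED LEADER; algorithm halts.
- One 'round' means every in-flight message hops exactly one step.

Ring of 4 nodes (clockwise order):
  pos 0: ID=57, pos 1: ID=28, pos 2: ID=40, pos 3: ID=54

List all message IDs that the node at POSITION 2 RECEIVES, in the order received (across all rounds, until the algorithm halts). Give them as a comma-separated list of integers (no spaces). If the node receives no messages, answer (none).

Answer: 28,57

Derivation:
Round 1: pos1(id28) recv 57: fwd; pos2(id40) recv 28: drop; pos3(id54) recv 40: drop; pos0(id57) recv 54: drop
Round 2: pos2(id40) recv 57: fwd
Round 3: pos3(id54) recv 57: fwd
Round 4: pos0(id57) recv 57: ELECTED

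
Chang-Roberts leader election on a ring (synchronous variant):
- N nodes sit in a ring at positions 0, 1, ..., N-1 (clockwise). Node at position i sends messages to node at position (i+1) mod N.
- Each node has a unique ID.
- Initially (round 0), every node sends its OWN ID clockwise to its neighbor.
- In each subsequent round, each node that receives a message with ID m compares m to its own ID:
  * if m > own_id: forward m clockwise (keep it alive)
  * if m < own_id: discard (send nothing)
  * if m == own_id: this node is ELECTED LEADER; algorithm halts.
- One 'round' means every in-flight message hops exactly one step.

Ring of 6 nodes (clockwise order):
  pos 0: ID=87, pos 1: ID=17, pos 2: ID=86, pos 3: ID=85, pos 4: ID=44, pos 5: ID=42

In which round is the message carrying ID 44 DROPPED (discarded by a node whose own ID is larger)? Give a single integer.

Answer: 2

Derivation:
Round 1: pos1(id17) recv 87: fwd; pos2(id86) recv 17: drop; pos3(id85) recv 86: fwd; pos4(id44) recv 85: fwd; pos5(id42) recv 44: fwd; pos0(id87) recv 42: drop
Round 2: pos2(id86) recv 87: fwd; pos4(id44) recv 86: fwd; pos5(id42) recv 85: fwd; pos0(id87) recv 44: drop
Round 3: pos3(id85) recv 87: fwd; pos5(id42) recv 86: fwd; pos0(id87) recv 85: drop
Round 4: pos4(id44) recv 87: fwd; pos0(id87) recv 86: drop
Round 5: pos5(id42) recv 87: fwd
Round 6: pos0(id87) recv 87: ELECTED
Message ID 44 originates at pos 4; dropped at pos 0 in round 2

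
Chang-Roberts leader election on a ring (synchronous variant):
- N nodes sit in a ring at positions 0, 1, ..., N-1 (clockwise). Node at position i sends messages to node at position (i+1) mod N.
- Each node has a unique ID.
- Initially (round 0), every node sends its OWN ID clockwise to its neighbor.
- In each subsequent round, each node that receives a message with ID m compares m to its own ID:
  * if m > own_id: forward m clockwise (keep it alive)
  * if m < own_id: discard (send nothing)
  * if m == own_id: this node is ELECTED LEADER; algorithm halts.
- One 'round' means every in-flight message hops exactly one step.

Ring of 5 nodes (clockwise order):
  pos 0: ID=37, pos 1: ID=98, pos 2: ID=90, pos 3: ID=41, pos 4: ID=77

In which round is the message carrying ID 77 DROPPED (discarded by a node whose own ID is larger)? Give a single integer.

Answer: 2

Derivation:
Round 1: pos1(id98) recv 37: drop; pos2(id90) recv 98: fwd; pos3(id41) recv 90: fwd; pos4(id77) recv 41: drop; pos0(id37) recv 77: fwd
Round 2: pos3(id41) recv 98: fwd; pos4(id77) recv 90: fwd; pos1(id98) recv 77: drop
Round 3: pos4(id77) recv 98: fwd; pos0(id37) recv 90: fwd
Round 4: pos0(id37) recv 98: fwd; pos1(id98) recv 90: drop
Round 5: pos1(id98) recv 98: ELECTED
Message ID 77 originates at pos 4; dropped at pos 1 in round 2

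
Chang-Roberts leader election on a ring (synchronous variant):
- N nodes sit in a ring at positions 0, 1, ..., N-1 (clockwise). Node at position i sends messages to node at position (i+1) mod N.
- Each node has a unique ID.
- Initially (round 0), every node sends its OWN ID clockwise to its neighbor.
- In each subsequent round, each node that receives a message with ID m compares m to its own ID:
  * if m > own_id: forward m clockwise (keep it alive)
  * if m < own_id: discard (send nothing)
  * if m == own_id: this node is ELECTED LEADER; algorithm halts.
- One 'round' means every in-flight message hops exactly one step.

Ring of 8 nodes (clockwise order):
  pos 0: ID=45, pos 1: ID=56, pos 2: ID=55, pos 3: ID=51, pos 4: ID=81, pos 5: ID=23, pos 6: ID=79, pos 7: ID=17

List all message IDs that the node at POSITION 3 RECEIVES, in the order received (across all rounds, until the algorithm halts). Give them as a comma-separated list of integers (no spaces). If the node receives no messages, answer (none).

Answer: 55,56,79,81

Derivation:
Round 1: pos1(id56) recv 45: drop; pos2(id55) recv 56: fwd; pos3(id51) recv 55: fwd; pos4(id81) recv 51: drop; pos5(id23) recv 81: fwd; pos6(id79) recv 23: drop; pos7(id17) recv 79: fwd; pos0(id45) recv 17: drop
Round 2: pos3(id51) recv 56: fwd; pos4(id81) recv 55: drop; pos6(id79) recv 81: fwd; pos0(id45) recv 79: fwd
Round 3: pos4(id81) recv 56: drop; pos7(id17) recv 81: fwd; pos1(id56) recv 79: fwd
Round 4: pos0(id45) recv 81: fwd; pos2(id55) recv 79: fwd
Round 5: pos1(id56) recv 81: fwd; pos3(id51) recv 79: fwd
Round 6: pos2(id55) recv 81: fwd; pos4(id81) recv 79: drop
Round 7: pos3(id51) recv 81: fwd
Round 8: pos4(id81) recv 81: ELECTED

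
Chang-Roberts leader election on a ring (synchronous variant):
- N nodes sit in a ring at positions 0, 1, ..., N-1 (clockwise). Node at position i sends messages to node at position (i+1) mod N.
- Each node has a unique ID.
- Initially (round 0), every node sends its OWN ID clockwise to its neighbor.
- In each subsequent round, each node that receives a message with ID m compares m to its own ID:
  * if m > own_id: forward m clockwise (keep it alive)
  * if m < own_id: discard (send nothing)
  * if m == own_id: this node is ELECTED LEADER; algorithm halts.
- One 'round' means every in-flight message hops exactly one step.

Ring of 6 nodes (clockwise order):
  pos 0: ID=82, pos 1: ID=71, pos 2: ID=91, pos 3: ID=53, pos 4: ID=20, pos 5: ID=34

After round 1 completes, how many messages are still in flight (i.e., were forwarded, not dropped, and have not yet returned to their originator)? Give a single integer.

Answer: 3

Derivation:
Round 1: pos1(id71) recv 82: fwd; pos2(id91) recv 71: drop; pos3(id53) recv 91: fwd; pos4(id20) recv 53: fwd; pos5(id34) recv 20: drop; pos0(id82) recv 34: drop
After round 1: 3 messages still in flight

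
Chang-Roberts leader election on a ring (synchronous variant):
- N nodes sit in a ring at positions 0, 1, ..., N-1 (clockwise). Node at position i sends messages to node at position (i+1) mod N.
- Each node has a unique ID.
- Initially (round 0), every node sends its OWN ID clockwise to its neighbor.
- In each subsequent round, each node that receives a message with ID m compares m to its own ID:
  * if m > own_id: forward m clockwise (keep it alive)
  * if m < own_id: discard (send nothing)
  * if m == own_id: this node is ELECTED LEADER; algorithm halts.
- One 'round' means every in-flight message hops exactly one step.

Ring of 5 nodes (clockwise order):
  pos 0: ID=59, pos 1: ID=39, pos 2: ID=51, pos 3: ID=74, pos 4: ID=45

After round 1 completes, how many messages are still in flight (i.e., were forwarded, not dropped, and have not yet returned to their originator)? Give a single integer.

Answer: 2

Derivation:
Round 1: pos1(id39) recv 59: fwd; pos2(id51) recv 39: drop; pos3(id74) recv 51: drop; pos4(id45) recv 74: fwd; pos0(id59) recv 45: drop
After round 1: 2 messages still in flight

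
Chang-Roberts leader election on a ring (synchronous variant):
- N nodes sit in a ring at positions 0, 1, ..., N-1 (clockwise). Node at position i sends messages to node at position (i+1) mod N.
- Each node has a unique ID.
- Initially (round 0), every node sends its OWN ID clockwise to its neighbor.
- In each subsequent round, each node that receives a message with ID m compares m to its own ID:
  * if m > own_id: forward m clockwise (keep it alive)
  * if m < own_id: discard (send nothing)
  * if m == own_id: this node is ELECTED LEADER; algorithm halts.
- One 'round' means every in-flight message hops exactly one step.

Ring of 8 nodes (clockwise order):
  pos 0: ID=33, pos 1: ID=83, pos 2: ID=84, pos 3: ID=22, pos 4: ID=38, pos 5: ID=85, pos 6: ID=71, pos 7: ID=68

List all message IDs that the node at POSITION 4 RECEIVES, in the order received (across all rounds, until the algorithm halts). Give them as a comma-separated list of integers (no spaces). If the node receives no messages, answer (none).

Round 1: pos1(id83) recv 33: drop; pos2(id84) recv 83: drop; pos3(id22) recv 84: fwd; pos4(id38) recv 22: drop; pos5(id85) recv 38: drop; pos6(id71) recv 85: fwd; pos7(id68) recv 71: fwd; pos0(id33) recv 68: fwd
Round 2: pos4(id38) recv 84: fwd; pos7(id68) recv 85: fwd; pos0(id33) recv 71: fwd; pos1(id83) recv 68: drop
Round 3: pos5(id85) recv 84: drop; pos0(id33) recv 85: fwd; pos1(id83) recv 71: drop
Round 4: pos1(id83) recv 85: fwd
Round 5: pos2(id84) recv 85: fwd
Round 6: pos3(id22) recv 85: fwd
Round 7: pos4(id38) recv 85: fwd
Round 8: pos5(id85) recv 85: ELECTED

Answer: 22,84,85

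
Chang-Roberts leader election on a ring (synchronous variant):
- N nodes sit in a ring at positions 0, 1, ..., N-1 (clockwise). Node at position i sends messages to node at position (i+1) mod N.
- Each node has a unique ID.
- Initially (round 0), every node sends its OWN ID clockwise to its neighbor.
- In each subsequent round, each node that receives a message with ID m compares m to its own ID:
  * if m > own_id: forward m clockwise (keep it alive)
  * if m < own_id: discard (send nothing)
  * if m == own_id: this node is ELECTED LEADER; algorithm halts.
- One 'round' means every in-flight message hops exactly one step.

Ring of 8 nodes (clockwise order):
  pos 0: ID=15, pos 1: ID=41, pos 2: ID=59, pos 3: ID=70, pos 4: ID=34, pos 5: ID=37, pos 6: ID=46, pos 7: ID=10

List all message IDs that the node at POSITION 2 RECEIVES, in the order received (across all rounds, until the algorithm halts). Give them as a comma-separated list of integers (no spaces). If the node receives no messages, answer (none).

Answer: 41,46,70

Derivation:
Round 1: pos1(id41) recv 15: drop; pos2(id59) recv 41: drop; pos3(id70) recv 59: drop; pos4(id34) recv 70: fwd; pos5(id37) recv 34: drop; pos6(id46) recv 37: drop; pos7(id10) recv 46: fwd; pos0(id15) recv 10: drop
Round 2: pos5(id37) recv 70: fwd; pos0(id15) recv 46: fwd
Round 3: pos6(id46) recv 70: fwd; pos1(id41) recv 46: fwd
Round 4: pos7(id10) recv 70: fwd; pos2(id59) recv 46: drop
Round 5: pos0(id15) recv 70: fwd
Round 6: pos1(id41) recv 70: fwd
Round 7: pos2(id59) recv 70: fwd
Round 8: pos3(id70) recv 70: ELECTED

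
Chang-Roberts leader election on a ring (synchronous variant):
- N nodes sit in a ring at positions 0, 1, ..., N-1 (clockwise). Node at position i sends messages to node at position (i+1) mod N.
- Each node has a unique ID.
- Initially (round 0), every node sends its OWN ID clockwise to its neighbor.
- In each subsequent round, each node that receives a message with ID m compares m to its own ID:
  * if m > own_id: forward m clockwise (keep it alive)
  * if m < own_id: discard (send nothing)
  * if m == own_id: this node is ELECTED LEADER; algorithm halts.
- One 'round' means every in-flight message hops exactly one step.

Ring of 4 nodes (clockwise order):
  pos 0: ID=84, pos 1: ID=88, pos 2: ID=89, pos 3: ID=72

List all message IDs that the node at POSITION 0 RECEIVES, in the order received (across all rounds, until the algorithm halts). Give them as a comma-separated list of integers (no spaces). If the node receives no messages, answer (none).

Answer: 72,89

Derivation:
Round 1: pos1(id88) recv 84: drop; pos2(id89) recv 88: drop; pos3(id72) recv 89: fwd; pos0(id84) recv 72: drop
Round 2: pos0(id84) recv 89: fwd
Round 3: pos1(id88) recv 89: fwd
Round 4: pos2(id89) recv 89: ELECTED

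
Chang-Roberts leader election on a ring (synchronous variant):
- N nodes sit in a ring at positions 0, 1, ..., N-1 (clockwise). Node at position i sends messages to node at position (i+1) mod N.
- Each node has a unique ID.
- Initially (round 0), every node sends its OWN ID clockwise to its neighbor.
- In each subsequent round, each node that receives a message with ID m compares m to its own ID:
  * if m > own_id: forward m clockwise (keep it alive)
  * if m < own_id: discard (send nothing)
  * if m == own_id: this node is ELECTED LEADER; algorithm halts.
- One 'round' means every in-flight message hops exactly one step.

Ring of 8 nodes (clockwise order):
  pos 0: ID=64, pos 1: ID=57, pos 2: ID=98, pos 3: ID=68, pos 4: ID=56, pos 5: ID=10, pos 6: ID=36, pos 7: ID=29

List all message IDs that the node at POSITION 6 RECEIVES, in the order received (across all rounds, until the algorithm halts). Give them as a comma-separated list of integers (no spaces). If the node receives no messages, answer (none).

Answer: 10,56,68,98

Derivation:
Round 1: pos1(id57) recv 64: fwd; pos2(id98) recv 57: drop; pos3(id68) recv 98: fwd; pos4(id56) recv 68: fwd; pos5(id10) recv 56: fwd; pos6(id36) recv 10: drop; pos7(id29) recv 36: fwd; pos0(id64) recv 29: drop
Round 2: pos2(id98) recv 64: drop; pos4(id56) recv 98: fwd; pos5(id10) recv 68: fwd; pos6(id36) recv 56: fwd; pos0(id64) recv 36: drop
Round 3: pos5(id10) recv 98: fwd; pos6(id36) recv 68: fwd; pos7(id29) recv 56: fwd
Round 4: pos6(id36) recv 98: fwd; pos7(id29) recv 68: fwd; pos0(id64) recv 56: drop
Round 5: pos7(id29) recv 98: fwd; pos0(id64) recv 68: fwd
Round 6: pos0(id64) recv 98: fwd; pos1(id57) recv 68: fwd
Round 7: pos1(id57) recv 98: fwd; pos2(id98) recv 68: drop
Round 8: pos2(id98) recv 98: ELECTED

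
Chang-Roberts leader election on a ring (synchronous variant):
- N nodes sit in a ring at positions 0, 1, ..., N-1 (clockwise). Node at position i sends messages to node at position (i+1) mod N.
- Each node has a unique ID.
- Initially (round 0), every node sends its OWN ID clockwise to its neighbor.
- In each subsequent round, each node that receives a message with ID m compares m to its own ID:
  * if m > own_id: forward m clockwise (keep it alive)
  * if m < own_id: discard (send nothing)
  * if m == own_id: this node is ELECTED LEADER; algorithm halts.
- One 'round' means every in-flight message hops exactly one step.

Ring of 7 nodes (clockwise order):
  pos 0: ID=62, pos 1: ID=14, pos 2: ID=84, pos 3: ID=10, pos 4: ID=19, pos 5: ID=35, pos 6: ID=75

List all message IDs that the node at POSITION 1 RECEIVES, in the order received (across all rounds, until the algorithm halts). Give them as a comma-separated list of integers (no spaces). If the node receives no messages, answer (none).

Round 1: pos1(id14) recv 62: fwd; pos2(id84) recv 14: drop; pos3(id10) recv 84: fwd; pos4(id19) recv 10: drop; pos5(id35) recv 19: drop; pos6(id75) recv 35: drop; pos0(id62) recv 75: fwd
Round 2: pos2(id84) recv 62: drop; pos4(id19) recv 84: fwd; pos1(id14) recv 75: fwd
Round 3: pos5(id35) recv 84: fwd; pos2(id84) recv 75: drop
Round 4: pos6(id75) recv 84: fwd
Round 5: pos0(id62) recv 84: fwd
Round 6: pos1(id14) recv 84: fwd
Round 7: pos2(id84) recv 84: ELECTED

Answer: 62,75,84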